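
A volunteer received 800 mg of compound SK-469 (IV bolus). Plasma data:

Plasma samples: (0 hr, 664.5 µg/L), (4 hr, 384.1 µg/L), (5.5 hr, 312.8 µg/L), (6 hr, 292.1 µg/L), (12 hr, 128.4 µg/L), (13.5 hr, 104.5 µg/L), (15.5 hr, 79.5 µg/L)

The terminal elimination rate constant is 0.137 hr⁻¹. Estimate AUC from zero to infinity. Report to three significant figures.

AUC = 4970 µg/L·hr

Trapezoidal AUC_0→15.5:
  [0→4]: (664.5+384.1)/2 × 4 = 2097.2
  [4→5.5]: (384.1+312.8)/2 × 1.5 = 522.675
  [5.5→6]: (312.8+292.1)/2 × 0.5 = 151.225
  [6→12]: (292.1+128.4)/2 × 6 = 1261.5
  [12→13.5]: (128.4+104.5)/2 × 1.5 = 174.675
  [13.5→15.5]: (104.5+79.5)/2 × 2 = 184.0
  Sum = 4391.275 µg/L·hr
Extrapolated tail: C_last / k_e = 79.5 / 0.137 = 580.292
AUC_0→∞ = 4391.275 + 580.292 = 4971.567 µg/L·hr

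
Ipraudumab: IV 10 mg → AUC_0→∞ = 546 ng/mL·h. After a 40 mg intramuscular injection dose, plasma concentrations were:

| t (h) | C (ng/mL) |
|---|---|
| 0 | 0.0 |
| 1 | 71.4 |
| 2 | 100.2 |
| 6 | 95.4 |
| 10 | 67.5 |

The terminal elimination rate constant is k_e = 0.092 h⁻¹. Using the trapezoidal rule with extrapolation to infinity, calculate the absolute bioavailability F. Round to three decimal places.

F = 0.720

Trapezoidal AUC_0→10 (intramuscular injection):
  [0→1]: (0.0+71.4)/2 × 1 = 35.7
  [1→2]: (71.4+100.2)/2 × 1 = 85.8
  [2→6]: (100.2+95.4)/2 × 4 = 391.2
  [6→10]: (95.4+67.5)/2 × 4 = 325.8
  Sum = 838.5 ng/mL·h
Tail: C_last/k_e = 67.5/0.092 = 733.696
AUC_0→∞ (intramuscular injection) = 838.5 + 733.696 = 1572.196 ng/mL·h
F = (AUC_ev/D_ev)/(AUC_iv/D_iv) = (1572.196/40)/(546/10) = 39.3049/54.6 = 0.7199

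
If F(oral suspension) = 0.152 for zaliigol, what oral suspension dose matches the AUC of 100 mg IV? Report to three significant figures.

D_oral = 658 mg

For equal systemic exposure: F × D_ev = D_iv
D_ev = D_iv / F = 100 / 0.152 = 657.895 mg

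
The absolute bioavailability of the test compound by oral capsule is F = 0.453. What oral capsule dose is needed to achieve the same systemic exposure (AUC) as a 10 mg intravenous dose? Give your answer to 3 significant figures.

For equal systemic exposure: F × D_ev = D_iv
D_ev = D_iv / F = 10 / 0.453 = 22.0751 mg

D_oral = 22.1 mg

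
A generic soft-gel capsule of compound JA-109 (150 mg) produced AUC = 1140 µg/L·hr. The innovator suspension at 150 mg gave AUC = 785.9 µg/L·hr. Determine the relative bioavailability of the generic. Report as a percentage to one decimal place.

F_rel = (AUC_test/D_test) / (AUC_ref/D_ref)
      = (1140/150) / (785.9/150)
      = 7.6 / 5.23933 = 1.4506 = 145.06%

F_rel = 145.1%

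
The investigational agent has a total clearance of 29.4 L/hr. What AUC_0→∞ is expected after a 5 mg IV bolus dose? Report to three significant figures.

AUC = 0.170 mg/L·hr

AUC_0→∞ = Dose_iv / CL
        = 5 / 29.4 = 0.170068 mg/L·hr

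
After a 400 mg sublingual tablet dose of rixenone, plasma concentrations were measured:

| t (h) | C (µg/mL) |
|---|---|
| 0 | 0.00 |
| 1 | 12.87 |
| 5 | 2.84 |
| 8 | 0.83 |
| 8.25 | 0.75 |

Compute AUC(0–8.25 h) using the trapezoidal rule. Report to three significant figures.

Trapezoidal AUC_0→8.25:
  [0→1]: (0.00+12.87)/2 × 1 = 6.435
  [1→5]: (12.87+2.84)/2 × 4 = 31.42
  [5→8]: (2.84+0.83)/2 × 3 = 5.505
  [8→8.25]: (0.83+0.75)/2 × 0.25 = 0.1975
  Sum = 43.5575 µg/mL·h

AUC = 43.6 µg/mL·h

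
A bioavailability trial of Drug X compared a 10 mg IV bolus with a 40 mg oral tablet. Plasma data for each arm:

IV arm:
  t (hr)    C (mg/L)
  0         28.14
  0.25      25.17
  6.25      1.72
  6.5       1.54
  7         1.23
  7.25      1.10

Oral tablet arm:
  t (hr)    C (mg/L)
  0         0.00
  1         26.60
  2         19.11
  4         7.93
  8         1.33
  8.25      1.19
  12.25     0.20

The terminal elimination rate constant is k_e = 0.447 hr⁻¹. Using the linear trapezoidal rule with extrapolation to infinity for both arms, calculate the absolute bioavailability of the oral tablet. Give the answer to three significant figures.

Trapezoidal AUC_0→7.25 (IV):
  [0→0.25]: (28.14+25.17)/2 × 0.25 = 6.66375
  [0.25→6.25]: (25.17+1.72)/2 × 6 = 80.67
  [6.25→6.5]: (1.72+1.54)/2 × 0.25 = 0.4075
  [6.5→7]: (1.54+1.23)/2 × 0.5 = 0.6925
  [7→7.25]: (1.23+1.10)/2 × 0.25 = 0.29125
  Sum = 88.725 mg/L·hr
IV tail: 1.10/0.447 = 2.461; AUC_iv,0→∞ = 88.725 + 2.461 = 91.186 mg/L·hr
Trapezoidal AUC_0→12.25 (oral tablet):
  [0→1]: (0.00+26.60)/2 × 1 = 13.3
  [1→2]: (26.60+19.11)/2 × 1 = 22.855
  [2→4]: (19.11+7.93)/2 × 2 = 27.04
  [4→8]: (7.93+1.33)/2 × 4 = 18.52
  [8→8.25]: (1.33+1.19)/2 × 0.25 = 0.315
  [8.25→12.25]: (1.19+0.20)/2 × 4 = 2.78
  Sum = 84.81 mg/L·hr
oral tablet tail: 0.20/0.447 = 0.447; AUC_ev,0→∞ = 84.81 + 0.447 = 85.257 mg/L·hr
F = (AUC_ev/D_ev)/(AUC_iv/D_iv) = (85.257/40)/(91.186/10) = 2.131425/9.1186 = 0.2337

F = 0.234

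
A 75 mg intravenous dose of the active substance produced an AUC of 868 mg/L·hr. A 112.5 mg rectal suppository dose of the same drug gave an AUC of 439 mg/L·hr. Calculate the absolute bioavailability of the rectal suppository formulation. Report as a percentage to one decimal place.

F = 33.7%

F = (AUC_ev / D_ev) / (AUC_iv / D_iv)
  = (439/112.5) / (868/75)
  = 3.90222 / 11.5733 = 0.3372
  = 33.72%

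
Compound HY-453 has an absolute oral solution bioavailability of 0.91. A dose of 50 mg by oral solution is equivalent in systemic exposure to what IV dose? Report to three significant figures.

Systemic exposure from an extravascular dose = F × D_ev, so the equivalent IV dose is F × D_ev.
D_iv = F × D_ev = 0.91 × 50 = 45.5 mg

D_iv = 45.5 mg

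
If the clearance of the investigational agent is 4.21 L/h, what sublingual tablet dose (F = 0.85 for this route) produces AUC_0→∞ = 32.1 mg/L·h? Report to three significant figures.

Dose = 159 mg

Dose = CL × AUC_0→∞ / F
     = 4.21 × 32.1 / 0.85 = 158.989 mg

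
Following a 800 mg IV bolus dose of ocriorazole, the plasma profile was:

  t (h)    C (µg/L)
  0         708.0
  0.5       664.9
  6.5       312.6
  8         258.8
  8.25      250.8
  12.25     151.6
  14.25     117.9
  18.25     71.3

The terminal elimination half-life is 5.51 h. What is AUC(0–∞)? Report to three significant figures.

AUC = 5790 µg/L·h

Trapezoidal AUC_0→18.25:
  [0→0.5]: (708.0+664.9)/2 × 0.5 = 343.225
  [0.5→6.5]: (664.9+312.6)/2 × 6 = 2932.5
  [6.5→8]: (312.6+258.8)/2 × 1.5 = 428.55
  [8→8.25]: (258.8+250.8)/2 × 0.25 = 63.7
  [8.25→12.25]: (250.8+151.6)/2 × 4 = 804.8
  [12.25→14.25]: (151.6+117.9)/2 × 2 = 269.5
  [14.25→18.25]: (117.9+71.3)/2 × 4 = 378.4
  Sum = 5220.675 µg/L·h
k_e = ln2 / t½ = 0.693147 / 5.51 = 0.1258 h^-1
Extrapolated tail: C_last / k_e = 71.3 / 0.1258 = 566.773
AUC_0→∞ = 5220.675 + 566.773 = 5787.448 µg/L·h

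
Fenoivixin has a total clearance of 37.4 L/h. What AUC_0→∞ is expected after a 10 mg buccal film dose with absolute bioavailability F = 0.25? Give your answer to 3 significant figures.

AUC = 0.0668 mg/L·h

AUC_0→∞ = F × Dose / CL
        = 0.25 × 10 / 37.4 = 0.0668449 mg/L·h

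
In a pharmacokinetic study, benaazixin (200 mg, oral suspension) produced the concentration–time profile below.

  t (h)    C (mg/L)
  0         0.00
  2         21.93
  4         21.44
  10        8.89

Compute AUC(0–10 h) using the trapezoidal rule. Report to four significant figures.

Trapezoidal AUC_0→10:
  [0→2]: (0.00+21.93)/2 × 2 = 21.93
  [2→4]: (21.93+21.44)/2 × 2 = 43.37
  [4→10]: (21.44+8.89)/2 × 6 = 90.99
  Sum = 156.29 mg/L·h

AUC = 156.3 mg/L·h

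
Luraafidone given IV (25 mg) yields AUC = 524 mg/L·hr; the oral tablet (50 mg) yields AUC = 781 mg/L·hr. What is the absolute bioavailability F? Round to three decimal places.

F = (AUC_ev / D_ev) / (AUC_iv / D_iv)
  = (781/50) / (524/25)
  = 15.62 / 20.96 = 0.7452

F = 0.745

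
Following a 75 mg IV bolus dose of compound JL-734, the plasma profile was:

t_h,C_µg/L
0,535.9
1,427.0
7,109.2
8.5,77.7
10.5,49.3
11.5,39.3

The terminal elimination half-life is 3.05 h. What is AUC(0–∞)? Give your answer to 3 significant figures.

Trapezoidal AUC_0→11.5:
  [0→1]: (535.9+427.0)/2 × 1 = 481.45
  [1→7]: (427.0+109.2)/2 × 6 = 1608.6
  [7→8.5]: (109.2+77.7)/2 × 1.5 = 140.175
  [8.5→10.5]: (77.7+49.3)/2 × 2 = 127.0
  [10.5→11.5]: (49.3+39.3)/2 × 1 = 44.3
  Sum = 2401.525 µg/L·h
k_e = ln2 / t½ = 0.693147 / 3.05 = 0.2273 h^-1
Extrapolated tail: C_last / k_e = 39.3 / 0.2273 = 172.899
AUC_0→∞ = 2401.525 + 172.899 = 2574.424 µg/L·h

AUC = 2570 µg/L·h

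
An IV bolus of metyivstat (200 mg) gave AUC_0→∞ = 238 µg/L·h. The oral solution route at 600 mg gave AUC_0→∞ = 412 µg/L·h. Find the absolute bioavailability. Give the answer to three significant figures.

F = (AUC_ev / D_ev) / (AUC_iv / D_iv)
  = (412/600) / (238/200)
  = 0.686667 / 1.19 = 0.5770

F = 0.577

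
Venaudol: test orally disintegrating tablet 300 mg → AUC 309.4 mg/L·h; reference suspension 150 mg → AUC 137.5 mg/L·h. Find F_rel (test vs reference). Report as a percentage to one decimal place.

F_rel = 112.5%

F_rel = (AUC_test/D_test) / (AUC_ref/D_ref)
      = (309.4/300) / (137.5/150)
      = 1.03133 / 0.916667 = 1.1251 = 112.51%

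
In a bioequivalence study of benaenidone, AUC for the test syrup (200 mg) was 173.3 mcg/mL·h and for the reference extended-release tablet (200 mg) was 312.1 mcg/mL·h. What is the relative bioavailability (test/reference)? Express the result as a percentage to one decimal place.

F_rel = 55.5%

F_rel = (AUC_test/D_test) / (AUC_ref/D_ref)
      = (173.3/200) / (312.1/200)
      = 0.8665 / 1.5605 = 0.5553 = 55.53%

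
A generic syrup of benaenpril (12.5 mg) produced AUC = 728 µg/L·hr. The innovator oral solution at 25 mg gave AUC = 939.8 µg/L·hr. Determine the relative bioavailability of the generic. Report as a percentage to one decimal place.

F_rel = 154.9%

F_rel = (AUC_test/D_test) / (AUC_ref/D_ref)
      = (728/12.5) / (939.8/25)
      = 58.24 / 37.592 = 1.5493 = 154.93%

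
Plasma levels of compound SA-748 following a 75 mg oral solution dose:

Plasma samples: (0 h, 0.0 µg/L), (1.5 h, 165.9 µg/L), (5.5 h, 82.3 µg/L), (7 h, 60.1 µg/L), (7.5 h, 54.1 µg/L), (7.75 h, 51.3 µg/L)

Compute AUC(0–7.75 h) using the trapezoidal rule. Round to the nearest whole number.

Trapezoidal AUC_0→7.75:
  [0→1.5]: (0.0+165.9)/2 × 1.5 = 124.425
  [1.5→5.5]: (165.9+82.3)/2 × 4 = 496.4
  [5.5→7]: (82.3+60.1)/2 × 1.5 = 106.8
  [7→7.5]: (60.1+54.1)/2 × 0.5 = 28.55
  [7.5→7.75]: (54.1+51.3)/2 × 0.25 = 13.175
  Sum = 769.35 µg/L·h

AUC = 769 µg/L·h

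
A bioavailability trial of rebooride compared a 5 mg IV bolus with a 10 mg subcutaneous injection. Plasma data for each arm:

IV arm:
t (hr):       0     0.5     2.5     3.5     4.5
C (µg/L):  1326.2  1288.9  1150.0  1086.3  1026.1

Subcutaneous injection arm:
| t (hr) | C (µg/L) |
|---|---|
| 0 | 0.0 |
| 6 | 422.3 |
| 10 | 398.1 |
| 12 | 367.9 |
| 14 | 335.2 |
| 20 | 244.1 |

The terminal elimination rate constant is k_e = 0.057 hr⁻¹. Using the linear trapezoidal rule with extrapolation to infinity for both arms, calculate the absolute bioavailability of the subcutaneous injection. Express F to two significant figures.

Trapezoidal AUC_0→4.5 (IV):
  [0→0.5]: (1326.2+1288.9)/2 × 0.5 = 653.775
  [0.5→2.5]: (1288.9+1150.0)/2 × 2 = 2438.9
  [2.5→3.5]: (1150.0+1086.3)/2 × 1 = 1118.15
  [3.5→4.5]: (1086.3+1026.1)/2 × 1 = 1056.2
  Sum = 5267.025 µg/L·hr
IV tail: 1026.1/0.057 = 18001.754; AUC_iv,0→∞ = 5267.025 + 18001.754 = 23268.779 µg/L·hr
Trapezoidal AUC_0→20 (subcutaneous injection):
  [0→6]: (0.0+422.3)/2 × 6 = 1266.9
  [6→10]: (422.3+398.1)/2 × 4 = 1640.8
  [10→12]: (398.1+367.9)/2 × 2 = 766.0
  [12→14]: (367.9+335.2)/2 × 2 = 703.1
  [14→20]: (335.2+244.1)/2 × 6 = 1737.9
  Sum = 6114.7 µg/L·hr
subcutaneous injection tail: 244.1/0.057 = 4282.456; AUC_ev,0→∞ = 6114.7 + 4282.456 = 10397.156 µg/L·hr
F = (AUC_ev/D_ev)/(AUC_iv/D_iv) = (10397.156/10)/(23268.779/5) = 1039.7156/4653.7558 = 0.2234

F = 0.22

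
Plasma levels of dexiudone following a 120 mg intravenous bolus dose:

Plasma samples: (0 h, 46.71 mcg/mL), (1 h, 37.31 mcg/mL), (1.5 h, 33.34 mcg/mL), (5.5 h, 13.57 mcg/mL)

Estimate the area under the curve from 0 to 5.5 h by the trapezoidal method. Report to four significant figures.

AUC = 153.5 mcg/mL·h

Trapezoidal AUC_0→5.5:
  [0→1]: (46.71+37.31)/2 × 1 = 42.01
  [1→1.5]: (37.31+33.34)/2 × 0.5 = 17.6625
  [1.5→5.5]: (33.34+13.57)/2 × 4 = 93.82
  Sum = 153.4925 mcg/mL·h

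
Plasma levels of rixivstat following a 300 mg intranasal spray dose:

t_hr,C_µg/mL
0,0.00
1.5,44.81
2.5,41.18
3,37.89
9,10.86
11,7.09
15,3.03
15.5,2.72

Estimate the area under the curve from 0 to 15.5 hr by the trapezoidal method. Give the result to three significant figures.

AUC = 282 µg/mL·hr

Trapezoidal AUC_0→15.5:
  [0→1.5]: (0.00+44.81)/2 × 1.5 = 33.6075
  [1.5→2.5]: (44.81+41.18)/2 × 1 = 42.995
  [2.5→3]: (41.18+37.89)/2 × 0.5 = 19.7675
  [3→9]: (37.89+10.86)/2 × 6 = 146.25
  [9→11]: (10.86+7.09)/2 × 2 = 17.95
  [11→15]: (7.09+3.03)/2 × 4 = 20.24
  [15→15.5]: (3.03+2.72)/2 × 0.5 = 1.4375
  Sum = 282.2475 µg/mL·hr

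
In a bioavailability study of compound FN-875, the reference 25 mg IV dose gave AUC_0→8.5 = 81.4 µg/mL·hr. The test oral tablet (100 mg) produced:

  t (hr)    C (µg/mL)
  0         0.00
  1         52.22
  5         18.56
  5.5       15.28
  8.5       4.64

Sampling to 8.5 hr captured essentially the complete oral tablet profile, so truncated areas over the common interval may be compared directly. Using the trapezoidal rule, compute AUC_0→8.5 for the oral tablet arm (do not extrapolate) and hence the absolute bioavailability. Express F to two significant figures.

F = 0.63

Trapezoidal AUC_0→8.5 (oral tablet):
  [0→1]: (0.00+52.22)/2 × 1 = 26.11
  [1→5]: (52.22+18.56)/2 × 4 = 141.56
  [5→5.5]: (18.56+15.28)/2 × 0.5 = 8.46
  [5.5→8.5]: (15.28+4.64)/2 × 3 = 29.88
  Sum = 206.01 µg/mL·hr
F = (AUC_ev/D_ev)/(AUC_iv/D_iv) = (206.01/100)/(81.4/25) = 2.0601/3.256 = 0.6327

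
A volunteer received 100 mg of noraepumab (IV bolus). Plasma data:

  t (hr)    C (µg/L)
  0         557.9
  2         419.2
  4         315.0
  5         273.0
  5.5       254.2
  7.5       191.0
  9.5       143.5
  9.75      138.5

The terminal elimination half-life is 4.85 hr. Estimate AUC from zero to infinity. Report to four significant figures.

Trapezoidal AUC_0→9.75:
  [0→2]: (557.9+419.2)/2 × 2 = 977.1
  [2→4]: (419.2+315.0)/2 × 2 = 734.2
  [4→5]: (315.0+273.0)/2 × 1 = 294.0
  [5→5.5]: (273.0+254.2)/2 × 0.5 = 131.8
  [5.5→7.5]: (254.2+191.0)/2 × 2 = 445.2
  [7.5→9.5]: (191.0+143.5)/2 × 2 = 334.5
  [9.5→9.75]: (143.5+138.5)/2 × 0.25 = 35.25
  Sum = 2952.05 µg/L·hr
k_e = ln2 / t½ = 0.693147 / 4.85 = 0.1429 hr^-1
Extrapolated tail: C_last / k_e = 138.5 / 0.1429 = 969.209
AUC_0→∞ = 2952.05 + 969.209 = 3921.259 µg/L·hr

AUC = 3921 µg/L·hr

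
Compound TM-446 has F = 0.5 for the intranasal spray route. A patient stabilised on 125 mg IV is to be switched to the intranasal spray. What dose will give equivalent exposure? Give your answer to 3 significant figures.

For equal systemic exposure: F × D_ev = D_iv
D_ev = D_iv / F = 125 / 0.5 = 250 mg

D_intranasal = 250 mg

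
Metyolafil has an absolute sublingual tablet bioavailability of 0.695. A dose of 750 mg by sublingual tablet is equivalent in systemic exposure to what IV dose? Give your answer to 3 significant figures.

Systemic exposure from an extravascular dose = F × D_ev, so the equivalent IV dose is F × D_ev.
D_iv = F × D_ev = 0.695 × 750 = 521.25 mg

D_iv = 521 mg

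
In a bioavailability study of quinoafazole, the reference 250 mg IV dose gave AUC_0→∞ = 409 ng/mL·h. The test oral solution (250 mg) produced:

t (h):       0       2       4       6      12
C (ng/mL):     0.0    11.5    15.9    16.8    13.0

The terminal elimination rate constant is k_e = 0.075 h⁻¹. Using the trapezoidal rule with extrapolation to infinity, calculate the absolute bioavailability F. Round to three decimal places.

F = 0.817

Trapezoidal AUC_0→12 (oral solution):
  [0→2]: (0.0+11.5)/2 × 2 = 11.5
  [2→4]: (11.5+15.9)/2 × 2 = 27.4
  [4→6]: (15.9+16.8)/2 × 2 = 32.7
  [6→12]: (16.8+13.0)/2 × 6 = 89.4
  Sum = 161.0 ng/mL·h
Tail: C_last/k_e = 13.0/0.075 = 173.333
AUC_0→∞ (oral solution) = 161.0 + 173.333 = 334.333 ng/mL·h
F = (AUC_ev/D_ev)/(AUC_iv/D_iv) = (334.333/250)/(409/250) = 1.337332/1.636 = 0.8174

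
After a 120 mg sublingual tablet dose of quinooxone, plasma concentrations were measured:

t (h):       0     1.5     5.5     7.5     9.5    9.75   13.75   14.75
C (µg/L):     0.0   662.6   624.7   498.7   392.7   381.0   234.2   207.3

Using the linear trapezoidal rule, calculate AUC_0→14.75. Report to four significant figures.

AUC = 6634 µg/L·h

Trapezoidal AUC_0→14.75:
  [0→1.5]: (0.0+662.6)/2 × 1.5 = 496.95
  [1.5→5.5]: (662.6+624.7)/2 × 4 = 2574.6
  [5.5→7.5]: (624.7+498.7)/2 × 2 = 1123.4
  [7.5→9.5]: (498.7+392.7)/2 × 2 = 891.4
  [9.5→9.75]: (392.7+381.0)/2 × 0.25 = 96.7125
  [9.75→13.75]: (381.0+234.2)/2 × 4 = 1230.4
  [13.75→14.75]: (234.2+207.3)/2 × 1 = 220.75
  Sum = 6634.2125 µg/L·h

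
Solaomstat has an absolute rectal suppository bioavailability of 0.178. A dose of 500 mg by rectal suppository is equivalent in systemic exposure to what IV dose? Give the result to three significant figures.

D_iv = 89.0 mg

Systemic exposure from an extravascular dose = F × D_ev, so the equivalent IV dose is F × D_ev.
D_iv = F × D_ev = 0.178 × 500 = 89 mg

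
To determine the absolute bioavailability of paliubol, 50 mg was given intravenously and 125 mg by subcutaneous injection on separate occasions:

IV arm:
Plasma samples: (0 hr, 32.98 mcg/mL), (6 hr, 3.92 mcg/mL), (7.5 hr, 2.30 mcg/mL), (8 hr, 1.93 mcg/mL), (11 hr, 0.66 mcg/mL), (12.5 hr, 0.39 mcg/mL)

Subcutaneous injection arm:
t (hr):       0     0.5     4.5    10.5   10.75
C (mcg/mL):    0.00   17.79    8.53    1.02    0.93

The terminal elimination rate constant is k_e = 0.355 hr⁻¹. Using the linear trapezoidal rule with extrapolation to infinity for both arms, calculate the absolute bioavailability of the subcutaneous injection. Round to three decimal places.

F = 0.290

Trapezoidal AUC_0→12.5 (IV):
  [0→6]: (32.98+3.92)/2 × 6 = 110.7
  [6→7.5]: (3.92+2.30)/2 × 1.5 = 4.665
  [7.5→8]: (2.30+1.93)/2 × 0.5 = 1.0575
  [8→11]: (1.93+0.66)/2 × 3 = 3.885
  [11→12.5]: (0.66+0.39)/2 × 1.5 = 0.7875
  Sum = 121.095 mcg/mL·hr
IV tail: 0.39/0.355 = 1.099; AUC_iv,0→∞ = 121.095 + 1.099 = 122.194 mcg/mL·hr
Trapezoidal AUC_0→10.75 (subcutaneous injection):
  [0→0.5]: (0.00+17.79)/2 × 0.5 = 4.4475
  [0.5→4.5]: (17.79+8.53)/2 × 4 = 52.64
  [4.5→10.5]: (8.53+1.02)/2 × 6 = 28.65
  [10.5→10.75]: (1.02+0.93)/2 × 0.25 = 0.24375
  Sum = 85.98125 mcg/mL·hr
subcutaneous injection tail: 0.93/0.355 = 2.620; AUC_ev,0→∞ = 85.98125 + 2.620 = 88.60125 mcg/mL·hr
F = (AUC_ev/D_ev)/(AUC_iv/D_iv) = (88.60125/125)/(122.194/50) = 0.70881/2.44388 = 0.2900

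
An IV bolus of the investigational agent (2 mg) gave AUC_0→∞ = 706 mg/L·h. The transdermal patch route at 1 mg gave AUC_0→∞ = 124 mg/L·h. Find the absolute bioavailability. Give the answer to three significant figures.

F = (AUC_ev / D_ev) / (AUC_iv / D_iv)
  = (124/1) / (706/2)
  = 124 / 353 = 0.3513

F = 0.351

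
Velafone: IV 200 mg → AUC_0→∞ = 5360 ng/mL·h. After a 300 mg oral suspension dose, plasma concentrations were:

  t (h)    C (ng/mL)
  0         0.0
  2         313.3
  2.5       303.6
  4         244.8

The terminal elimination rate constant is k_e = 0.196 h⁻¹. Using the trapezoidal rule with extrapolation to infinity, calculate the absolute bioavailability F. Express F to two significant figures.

Trapezoidal AUC_0→4 (oral suspension):
  [0→2]: (0.0+313.3)/2 × 2 = 313.3
  [2→2.5]: (313.3+303.6)/2 × 0.5 = 154.225
  [2.5→4]: (303.6+244.8)/2 × 1.5 = 411.3
  Sum = 878.825 ng/mL·h
Tail: C_last/k_e = 244.8/0.196 = 1248.980
AUC_0→∞ (oral suspension) = 878.825 + 1248.980 = 2127.805 ng/mL·h
F = (AUC_ev/D_ev)/(AUC_iv/D_iv) = (2127.805/300)/(5360/200) = 7.09268/26.8 = 0.2647

F = 0.26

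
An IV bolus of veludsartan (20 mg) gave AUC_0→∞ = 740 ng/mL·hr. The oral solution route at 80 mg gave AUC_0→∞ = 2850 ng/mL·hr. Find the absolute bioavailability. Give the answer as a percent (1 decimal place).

F = 96.3%

F = (AUC_ev / D_ev) / (AUC_iv / D_iv)
  = (2850/80) / (740/20)
  = 35.625 / 37 = 0.9628
  = 96.28%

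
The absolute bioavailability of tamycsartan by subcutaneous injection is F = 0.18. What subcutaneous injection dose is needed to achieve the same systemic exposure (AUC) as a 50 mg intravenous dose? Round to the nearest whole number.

D_subcutaneous = 278 mg

For equal systemic exposure: F × D_ev = D_iv
D_ev = D_iv / F = 50 / 0.18 = 277.778 mg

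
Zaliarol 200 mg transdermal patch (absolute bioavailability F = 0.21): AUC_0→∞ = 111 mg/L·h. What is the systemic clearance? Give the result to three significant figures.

CL = 0.378 L/h

CL = F × Dose / AUC_0→∞
   = 0.21 × 200 / 111 = 0.378378 L/h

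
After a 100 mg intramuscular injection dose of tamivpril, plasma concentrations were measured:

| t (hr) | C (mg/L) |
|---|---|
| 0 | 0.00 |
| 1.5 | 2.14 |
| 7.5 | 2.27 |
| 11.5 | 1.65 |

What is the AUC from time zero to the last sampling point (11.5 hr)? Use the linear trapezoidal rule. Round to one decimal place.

AUC = 22.7 mg/L·hr

Trapezoidal AUC_0→11.5:
  [0→1.5]: (0.00+2.14)/2 × 1.5 = 1.605
  [1.5→7.5]: (2.14+2.27)/2 × 6 = 13.23
  [7.5→11.5]: (2.27+1.65)/2 × 4 = 7.84
  Sum = 22.675 mg/L·hr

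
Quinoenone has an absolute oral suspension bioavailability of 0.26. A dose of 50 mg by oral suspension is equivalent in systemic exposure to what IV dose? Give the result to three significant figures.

D_iv = 13.0 mg

Systemic exposure from an extravascular dose = F × D_ev, so the equivalent IV dose is F × D_ev.
D_iv = F × D_ev = 0.26 × 50 = 13 mg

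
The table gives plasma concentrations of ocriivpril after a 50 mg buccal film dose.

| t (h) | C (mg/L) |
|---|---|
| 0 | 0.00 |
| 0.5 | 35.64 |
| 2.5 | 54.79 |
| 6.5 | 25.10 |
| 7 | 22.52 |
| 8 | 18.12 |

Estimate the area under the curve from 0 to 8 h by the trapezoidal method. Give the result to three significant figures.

Trapezoidal AUC_0→8:
  [0→0.5]: (0.00+35.64)/2 × 0.5 = 8.91
  [0.5→2.5]: (35.64+54.79)/2 × 2 = 90.43
  [2.5→6.5]: (54.79+25.10)/2 × 4 = 159.78
  [6.5→7]: (25.10+22.52)/2 × 0.5 = 11.905
  [7→8]: (22.52+18.12)/2 × 1 = 20.32
  Sum = 291.345 mg/L·h

AUC = 291 mg/L·h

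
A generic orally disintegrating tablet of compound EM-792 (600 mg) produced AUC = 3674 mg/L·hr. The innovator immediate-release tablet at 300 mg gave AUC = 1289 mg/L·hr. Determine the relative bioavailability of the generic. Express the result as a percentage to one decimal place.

F_rel = 142.5%

F_rel = (AUC_test/D_test) / (AUC_ref/D_ref)
      = (3674/600) / (1289/300)
      = 6.12333 / 4.29667 = 1.4251 = 142.51%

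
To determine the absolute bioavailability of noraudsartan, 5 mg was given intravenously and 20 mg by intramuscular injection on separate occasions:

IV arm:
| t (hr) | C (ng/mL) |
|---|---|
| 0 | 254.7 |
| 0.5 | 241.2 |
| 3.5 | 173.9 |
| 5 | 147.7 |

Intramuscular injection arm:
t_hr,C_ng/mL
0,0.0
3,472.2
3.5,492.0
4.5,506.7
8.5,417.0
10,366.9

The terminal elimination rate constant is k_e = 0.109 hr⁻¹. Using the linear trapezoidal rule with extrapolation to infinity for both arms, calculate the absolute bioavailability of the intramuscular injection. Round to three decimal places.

F = 0.774

Trapezoidal AUC_0→5 (IV):
  [0→0.5]: (254.7+241.2)/2 × 0.5 = 123.975
  [0.5→3.5]: (241.2+173.9)/2 × 3 = 622.65
  [3.5→5]: (173.9+147.7)/2 × 1.5 = 241.2
  Sum = 987.825 ng/mL·hr
IV tail: 147.7/0.109 = 1355.046; AUC_iv,0→∞ = 987.825 + 1355.046 = 2342.871 ng/mL·hr
Trapezoidal AUC_0→10 (intramuscular injection):
  [0→3]: (0.0+472.2)/2 × 3 = 708.3
  [3→3.5]: (472.2+492.0)/2 × 0.5 = 241.05
  [3.5→4.5]: (492.0+506.7)/2 × 1 = 499.35
  [4.5→8.5]: (506.7+417.0)/2 × 4 = 1847.4
  [8.5→10]: (417.0+366.9)/2 × 1.5 = 587.925
  Sum = 3884.025 ng/mL·hr
intramuscular injection tail: 366.9/0.109 = 3366.055; AUC_ev,0→∞ = 3884.025 + 3366.055 = 7250.08 ng/mL·hr
F = (AUC_ev/D_ev)/(AUC_iv/D_iv) = (7250.08/20)/(2342.871/5) = 362.504/468.5742 = 0.7736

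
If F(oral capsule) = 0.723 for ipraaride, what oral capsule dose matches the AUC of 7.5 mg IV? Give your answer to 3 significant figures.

For equal systemic exposure: F × D_ev = D_iv
D_ev = D_iv / F = 7.5 / 0.723 = 10.3734 mg

D_oral = 10.4 mg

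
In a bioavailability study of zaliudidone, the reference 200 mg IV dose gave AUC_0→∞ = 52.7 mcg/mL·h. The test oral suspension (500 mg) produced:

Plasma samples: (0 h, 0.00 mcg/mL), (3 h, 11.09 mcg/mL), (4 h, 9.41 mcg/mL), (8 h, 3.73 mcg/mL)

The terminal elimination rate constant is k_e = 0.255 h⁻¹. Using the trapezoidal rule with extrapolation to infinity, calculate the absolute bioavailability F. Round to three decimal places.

F = 0.515

Trapezoidal AUC_0→8 (oral suspension):
  [0→3]: (0.00+11.09)/2 × 3 = 16.635
  [3→4]: (11.09+9.41)/2 × 1 = 10.25
  [4→8]: (9.41+3.73)/2 × 4 = 26.28
  Sum = 53.165 mcg/mL·h
Tail: C_last/k_e = 3.73/0.255 = 14.627
AUC_0→∞ (oral suspension) = 53.165 + 14.627 = 67.792 mcg/mL·h
F = (AUC_ev/D_ev)/(AUC_iv/D_iv) = (67.792/500)/(52.7/200) = 0.135584/0.2635 = 0.5146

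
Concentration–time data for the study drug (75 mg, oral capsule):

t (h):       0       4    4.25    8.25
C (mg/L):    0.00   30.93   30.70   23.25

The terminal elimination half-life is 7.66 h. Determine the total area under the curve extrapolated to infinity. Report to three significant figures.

Trapezoidal AUC_0→8.25:
  [0→4]: (0.00+30.93)/2 × 4 = 61.86
  [4→4.25]: (30.93+30.70)/2 × 0.25 = 7.70375
  [4.25→8.25]: (30.70+23.25)/2 × 4 = 107.9
  Sum = 177.46375 mg/L·h
k_e = ln2 / t½ = 0.693147 / 7.66 = 0.0905 h^-1
Extrapolated tail: C_last / k_e = 23.25 / 0.0905 = 256.906
AUC_0→∞ = 177.46375 + 256.906 = 434.36975 mg/L·h

AUC = 434 mg/L·h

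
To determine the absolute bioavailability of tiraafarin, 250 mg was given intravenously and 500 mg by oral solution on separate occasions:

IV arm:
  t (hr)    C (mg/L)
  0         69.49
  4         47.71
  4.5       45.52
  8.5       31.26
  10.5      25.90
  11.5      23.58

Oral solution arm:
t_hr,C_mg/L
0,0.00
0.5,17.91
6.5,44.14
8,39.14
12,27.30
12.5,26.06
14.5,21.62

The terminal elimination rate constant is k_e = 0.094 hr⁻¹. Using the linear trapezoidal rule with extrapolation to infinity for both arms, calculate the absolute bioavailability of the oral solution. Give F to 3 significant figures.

F = 0.455

Trapezoidal AUC_0→11.5 (IV):
  [0→4]: (69.49+47.71)/2 × 4 = 234.4
  [4→4.5]: (47.71+45.52)/2 × 0.5 = 23.3075
  [4.5→8.5]: (45.52+31.26)/2 × 4 = 153.56
  [8.5→10.5]: (31.26+25.90)/2 × 2 = 57.16
  [10.5→11.5]: (25.90+23.58)/2 × 1 = 24.74
  Sum = 493.1675 mg/L·hr
IV tail: 23.58/0.094 = 250.851; AUC_iv,0→∞ = 493.1675 + 250.851 = 744.0185 mg/L·hr
Trapezoidal AUC_0→14.5 (oral solution):
  [0→0.5]: (0.00+17.91)/2 × 0.5 = 4.4775
  [0.5→6.5]: (17.91+44.14)/2 × 6 = 186.15
  [6.5→8]: (44.14+39.14)/2 × 1.5 = 62.46
  [8→12]: (39.14+27.30)/2 × 4 = 132.88
  [12→12.5]: (27.30+26.06)/2 × 0.5 = 13.34
  [12.5→14.5]: (26.06+21.62)/2 × 2 = 47.68
  Sum = 446.9875 mg/L·hr
oral solution tail: 21.62/0.094 = 230.000; AUC_ev,0→∞ = 446.9875 + 230.000 = 676.9875 mg/L·hr
F = (AUC_ev/D_ev)/(AUC_iv/D_iv) = (676.9875/500)/(744.0185/250) = 1.353975/2.976074 = 0.4550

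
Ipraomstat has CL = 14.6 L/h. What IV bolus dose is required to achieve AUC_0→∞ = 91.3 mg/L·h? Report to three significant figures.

Dose = 1330 mg

Dose_iv = CL × AUC_0→∞
     = 14.6 × 91.3 = 1332.98 mg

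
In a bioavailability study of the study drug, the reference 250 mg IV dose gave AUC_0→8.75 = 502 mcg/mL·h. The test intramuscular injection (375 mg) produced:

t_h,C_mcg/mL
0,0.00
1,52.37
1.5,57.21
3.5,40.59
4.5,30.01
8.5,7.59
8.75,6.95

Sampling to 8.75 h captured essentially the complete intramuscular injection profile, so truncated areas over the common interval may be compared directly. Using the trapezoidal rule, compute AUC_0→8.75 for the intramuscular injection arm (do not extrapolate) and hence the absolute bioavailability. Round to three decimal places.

Trapezoidal AUC_0→8.75 (intramuscular injection):
  [0→1]: (0.00+52.37)/2 × 1 = 26.185
  [1→1.5]: (52.37+57.21)/2 × 0.5 = 27.395
  [1.5→3.5]: (57.21+40.59)/2 × 2 = 97.8
  [3.5→4.5]: (40.59+30.01)/2 × 1 = 35.3
  [4.5→8.5]: (30.01+7.59)/2 × 4 = 75.2
  [8.5→8.75]: (7.59+6.95)/2 × 0.25 = 1.8175
  Sum = 263.6975 mcg/mL·h
F = (AUC_ev/D_ev)/(AUC_iv/D_iv) = (263.6975/375)/(502/250) = 0.703193/2.008 = 0.3502

F = 0.350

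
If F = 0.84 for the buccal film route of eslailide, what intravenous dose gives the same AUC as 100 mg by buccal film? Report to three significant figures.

D_iv = 84.0 mg

Systemic exposure from an extravascular dose = F × D_ev, so the equivalent IV dose is F × D_ev.
D_iv = F × D_ev = 0.84 × 100 = 84 mg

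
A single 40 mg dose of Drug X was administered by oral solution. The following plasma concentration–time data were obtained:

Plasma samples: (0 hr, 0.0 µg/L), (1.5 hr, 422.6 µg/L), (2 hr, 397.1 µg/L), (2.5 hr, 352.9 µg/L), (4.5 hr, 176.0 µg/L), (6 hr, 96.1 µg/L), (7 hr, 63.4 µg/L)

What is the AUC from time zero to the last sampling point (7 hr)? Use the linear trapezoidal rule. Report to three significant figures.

AUC = 1520 µg/L·hr

Trapezoidal AUC_0→7:
  [0→1.5]: (0.0+422.6)/2 × 1.5 = 316.95
  [1.5→2]: (422.6+397.1)/2 × 0.5 = 204.925
  [2→2.5]: (397.1+352.9)/2 × 0.5 = 187.5
  [2.5→4.5]: (352.9+176.0)/2 × 2 = 528.9
  [4.5→6]: (176.0+96.1)/2 × 1.5 = 204.075
  [6→7]: (96.1+63.4)/2 × 1 = 79.75
  Sum = 1522.1 µg/L·hr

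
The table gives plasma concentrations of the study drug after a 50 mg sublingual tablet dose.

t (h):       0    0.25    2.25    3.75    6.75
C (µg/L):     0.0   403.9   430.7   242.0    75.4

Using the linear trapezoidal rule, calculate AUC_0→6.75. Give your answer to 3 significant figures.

AUC = 1870 µg/L·h

Trapezoidal AUC_0→6.75:
  [0→0.25]: (0.0+403.9)/2 × 0.25 = 50.4875
  [0.25→2.25]: (403.9+430.7)/2 × 2 = 834.6
  [2.25→3.75]: (430.7+242.0)/2 × 1.5 = 504.525
  [3.75→6.75]: (242.0+75.4)/2 × 3 = 476.1
  Sum = 1865.7125 µg/L·h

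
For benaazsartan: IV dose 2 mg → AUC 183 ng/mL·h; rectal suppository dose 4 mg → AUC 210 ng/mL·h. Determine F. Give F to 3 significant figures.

F = 0.574

F = (AUC_ev / D_ev) / (AUC_iv / D_iv)
  = (210/4) / (183/2)
  = 52.5 / 91.5 = 0.5738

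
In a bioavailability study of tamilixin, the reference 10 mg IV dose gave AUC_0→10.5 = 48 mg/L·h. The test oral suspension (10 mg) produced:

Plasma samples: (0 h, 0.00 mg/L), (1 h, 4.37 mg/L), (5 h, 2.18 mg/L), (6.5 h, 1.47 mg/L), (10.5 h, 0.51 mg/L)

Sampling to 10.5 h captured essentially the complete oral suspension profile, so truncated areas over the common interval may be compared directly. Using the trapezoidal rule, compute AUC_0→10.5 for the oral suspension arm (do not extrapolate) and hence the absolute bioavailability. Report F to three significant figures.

F = 0.458

Trapezoidal AUC_0→10.5 (oral suspension):
  [0→1]: (0.00+4.37)/2 × 1 = 2.185
  [1→5]: (4.37+2.18)/2 × 4 = 13.1
  [5→6.5]: (2.18+1.47)/2 × 1.5 = 2.7375
  [6.5→10.5]: (1.47+0.51)/2 × 4 = 3.96
  Sum = 21.9825 mg/L·h
F = (AUC_ev/D_ev)/(AUC_iv/D_iv) = (21.9825/10)/(48/10) = 2.19825/4.8 = 0.4580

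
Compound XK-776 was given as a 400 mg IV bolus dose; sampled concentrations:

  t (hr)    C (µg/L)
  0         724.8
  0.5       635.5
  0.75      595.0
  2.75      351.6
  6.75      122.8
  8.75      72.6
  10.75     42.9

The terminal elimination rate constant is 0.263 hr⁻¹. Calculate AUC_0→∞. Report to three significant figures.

Trapezoidal AUC_0→10.75:
  [0→0.5]: (724.8+635.5)/2 × 0.5 = 340.075
  [0.5→0.75]: (635.5+595.0)/2 × 0.25 = 153.8125
  [0.75→2.75]: (595.0+351.6)/2 × 2 = 946.6
  [2.75→6.75]: (351.6+122.8)/2 × 4 = 948.8
  [6.75→8.75]: (122.8+72.6)/2 × 2 = 195.4
  [8.75→10.75]: (72.6+42.9)/2 × 2 = 115.5
  Sum = 2700.1875 µg/L·hr
Extrapolated tail: C_last / k_e = 42.9 / 0.263 = 163.118
AUC_0→∞ = 2700.1875 + 163.118 = 2863.3055 µg/L·hr

AUC = 2860 µg/L·hr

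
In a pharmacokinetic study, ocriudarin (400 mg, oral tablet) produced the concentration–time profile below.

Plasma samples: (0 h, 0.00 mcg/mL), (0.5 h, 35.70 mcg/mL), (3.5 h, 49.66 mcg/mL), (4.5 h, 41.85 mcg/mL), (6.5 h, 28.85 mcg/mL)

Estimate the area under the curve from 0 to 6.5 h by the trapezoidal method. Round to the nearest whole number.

Trapezoidal AUC_0→6.5:
  [0→0.5]: (0.00+35.70)/2 × 0.5 = 8.925
  [0.5→3.5]: (35.70+49.66)/2 × 3 = 128.04
  [3.5→4.5]: (49.66+41.85)/2 × 1 = 45.755
  [4.5→6.5]: (41.85+28.85)/2 × 2 = 70.7
  Sum = 253.42 mcg/mL·h

AUC = 253 mcg/mL·h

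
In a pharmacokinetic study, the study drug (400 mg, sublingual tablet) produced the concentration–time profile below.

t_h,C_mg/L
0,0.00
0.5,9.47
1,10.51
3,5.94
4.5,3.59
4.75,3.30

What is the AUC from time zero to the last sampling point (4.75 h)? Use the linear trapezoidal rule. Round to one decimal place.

Trapezoidal AUC_0→4.75:
  [0→0.5]: (0.00+9.47)/2 × 0.5 = 2.3675
  [0.5→1]: (9.47+10.51)/2 × 0.5 = 4.995
  [1→3]: (10.51+5.94)/2 × 2 = 16.45
  [3→4.5]: (5.94+3.59)/2 × 1.5 = 7.1475
  [4.5→4.75]: (3.59+3.30)/2 × 0.25 = 0.86125
  Sum = 31.82125 mg/L·h

AUC = 31.8 mg/L·h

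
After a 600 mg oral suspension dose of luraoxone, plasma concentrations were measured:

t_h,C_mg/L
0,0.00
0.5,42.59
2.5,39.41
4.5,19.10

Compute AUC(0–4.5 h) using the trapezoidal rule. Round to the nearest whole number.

AUC = 151 mg/L·h

Trapezoidal AUC_0→4.5:
  [0→0.5]: (0.00+42.59)/2 × 0.5 = 10.6475
  [0.5→2.5]: (42.59+39.41)/2 × 2 = 82.0
  [2.5→4.5]: (39.41+19.10)/2 × 2 = 58.51
  Sum = 151.1575 mg/L·h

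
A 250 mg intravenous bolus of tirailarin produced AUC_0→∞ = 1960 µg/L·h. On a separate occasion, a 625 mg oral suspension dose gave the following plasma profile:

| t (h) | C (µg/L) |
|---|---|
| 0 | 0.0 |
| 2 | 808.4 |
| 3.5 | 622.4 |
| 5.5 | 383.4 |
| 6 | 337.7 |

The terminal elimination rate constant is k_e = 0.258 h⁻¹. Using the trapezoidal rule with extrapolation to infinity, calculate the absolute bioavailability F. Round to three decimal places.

Trapezoidal AUC_0→6 (oral suspension):
  [0→2]: (0.0+808.4)/2 × 2 = 808.4
  [2→3.5]: (808.4+622.4)/2 × 1.5 = 1073.1
  [3.5→5.5]: (622.4+383.4)/2 × 2 = 1005.8
  [5.5→6]: (383.4+337.7)/2 × 0.5 = 180.275
  Sum = 3067.575 µg/L·h
Tail: C_last/k_e = 337.7/0.258 = 1308.915
AUC_0→∞ (oral suspension) = 3067.575 + 1308.915 = 4376.49 µg/L·h
F = (AUC_ev/D_ev)/(AUC_iv/D_iv) = (4376.49/625)/(1960/250) = 7.002384/7.84 = 0.8932

F = 0.893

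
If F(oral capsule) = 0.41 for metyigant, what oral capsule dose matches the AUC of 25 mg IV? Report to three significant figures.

D_oral = 61.0 mg

For equal systemic exposure: F × D_ev = D_iv
D_ev = D_iv / F = 25 / 0.41 = 60.9756 mg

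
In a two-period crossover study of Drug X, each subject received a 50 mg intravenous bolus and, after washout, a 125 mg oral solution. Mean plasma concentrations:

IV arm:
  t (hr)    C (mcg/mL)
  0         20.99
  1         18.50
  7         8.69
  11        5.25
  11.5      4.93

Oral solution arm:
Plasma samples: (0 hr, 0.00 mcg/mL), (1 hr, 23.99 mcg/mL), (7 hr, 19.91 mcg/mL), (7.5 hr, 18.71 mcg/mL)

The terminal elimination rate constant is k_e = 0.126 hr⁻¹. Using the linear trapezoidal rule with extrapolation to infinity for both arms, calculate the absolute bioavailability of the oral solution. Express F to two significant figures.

F = 0.71

Trapezoidal AUC_0→11.5 (IV):
  [0→1]: (20.99+18.50)/2 × 1 = 19.745
  [1→7]: (18.50+8.69)/2 × 6 = 81.57
  [7→11]: (8.69+5.25)/2 × 4 = 27.88
  [11→11.5]: (5.25+4.93)/2 × 0.5 = 2.545
  Sum = 131.74 mcg/mL·hr
IV tail: 4.93/0.126 = 39.127; AUC_iv,0→∞ = 131.74 + 39.127 = 170.867 mcg/mL·hr
Trapezoidal AUC_0→7.5 (oral solution):
  [0→1]: (0.00+23.99)/2 × 1 = 11.995
  [1→7]: (23.99+19.91)/2 × 6 = 131.7
  [7→7.5]: (19.91+18.71)/2 × 0.5 = 9.655
  Sum = 153.35 mcg/mL·hr
oral solution tail: 18.71/0.126 = 148.492; AUC_ev,0→∞ = 153.35 + 148.492 = 301.842 mcg/mL·hr
F = (AUC_ev/D_ev)/(AUC_iv/D_iv) = (301.842/125)/(170.867/50) = 2.414736/3.41734 = 0.7066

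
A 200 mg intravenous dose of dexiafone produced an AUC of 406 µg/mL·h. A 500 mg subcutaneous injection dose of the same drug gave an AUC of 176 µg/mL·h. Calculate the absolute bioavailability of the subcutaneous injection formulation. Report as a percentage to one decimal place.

F = 17.3%

F = (AUC_ev / D_ev) / (AUC_iv / D_iv)
  = (176/500) / (406/200)
  = 0.352 / 2.03 = 0.1734
  = 17.34%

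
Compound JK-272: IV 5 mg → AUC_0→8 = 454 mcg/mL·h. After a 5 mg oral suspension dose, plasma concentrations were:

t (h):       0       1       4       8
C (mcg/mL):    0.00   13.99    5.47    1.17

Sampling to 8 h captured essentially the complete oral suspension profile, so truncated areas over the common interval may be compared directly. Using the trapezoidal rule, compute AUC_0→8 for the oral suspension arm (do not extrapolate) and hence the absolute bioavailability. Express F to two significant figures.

F = 0.11

Trapezoidal AUC_0→8 (oral suspension):
  [0→1]: (0.00+13.99)/2 × 1 = 6.995
  [1→4]: (13.99+5.47)/2 × 3 = 29.19
  [4→8]: (5.47+1.17)/2 × 4 = 13.28
  Sum = 49.465 mcg/mL·h
F = (AUC_ev/D_ev)/(AUC_iv/D_iv) = (49.465/5)/(454/5) = 9.893/90.8 = 0.1090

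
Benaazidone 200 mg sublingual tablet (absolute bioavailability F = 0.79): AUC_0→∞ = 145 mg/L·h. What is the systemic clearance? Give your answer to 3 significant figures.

CL = F × Dose / AUC_0→∞
   = 0.79 × 200 / 145 = 1.08966 L/h

CL = 1.09 L/h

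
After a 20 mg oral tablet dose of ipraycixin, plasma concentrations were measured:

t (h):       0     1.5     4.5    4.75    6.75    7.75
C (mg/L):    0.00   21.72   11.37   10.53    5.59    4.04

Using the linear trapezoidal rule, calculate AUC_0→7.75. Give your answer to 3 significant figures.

AUC = 89.6 mg/L·h

Trapezoidal AUC_0→7.75:
  [0→1.5]: (0.00+21.72)/2 × 1.5 = 16.29
  [1.5→4.5]: (21.72+11.37)/2 × 3 = 49.635
  [4.5→4.75]: (11.37+10.53)/2 × 0.25 = 2.7375
  [4.75→6.75]: (10.53+5.59)/2 × 2 = 16.12
  [6.75→7.75]: (5.59+4.04)/2 × 1 = 4.815
  Sum = 89.5975 mg/L·h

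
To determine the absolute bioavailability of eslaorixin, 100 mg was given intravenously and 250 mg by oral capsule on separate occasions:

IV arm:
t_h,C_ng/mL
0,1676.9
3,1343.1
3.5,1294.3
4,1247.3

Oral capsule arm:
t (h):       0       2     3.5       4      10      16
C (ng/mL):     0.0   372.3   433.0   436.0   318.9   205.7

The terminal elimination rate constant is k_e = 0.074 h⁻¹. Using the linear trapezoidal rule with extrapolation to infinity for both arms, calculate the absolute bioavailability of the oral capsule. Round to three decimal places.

Trapezoidal AUC_0→4 (IV):
  [0→3]: (1676.9+1343.1)/2 × 3 = 4530.0
  [3→3.5]: (1343.1+1294.3)/2 × 0.5 = 659.35
  [3.5→4]: (1294.3+1247.3)/2 × 0.5 = 635.4
  Sum = 5824.75 ng/mL·h
IV tail: 1247.3/0.074 = 16855.405; AUC_iv,0→∞ = 5824.75 + 16855.405 = 22680.155 ng/mL·h
Trapezoidal AUC_0→16 (oral capsule):
  [0→2]: (0.0+372.3)/2 × 2 = 372.3
  [2→3.5]: (372.3+433.0)/2 × 1.5 = 603.975
  [3.5→4]: (433.0+436.0)/2 × 0.5 = 217.25
  [4→10]: (436.0+318.9)/2 × 6 = 2264.7
  [10→16]: (318.9+205.7)/2 × 6 = 1573.8
  Sum = 5032.025 ng/mL·h
oral capsule tail: 205.7/0.074 = 2779.730; AUC_ev,0→∞ = 5032.025 + 2779.730 = 7811.755 ng/mL·h
F = (AUC_ev/D_ev)/(AUC_iv/D_iv) = (7811.755/250)/(22680.155/100) = 31.24702/226.80155 = 0.1378

F = 0.138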